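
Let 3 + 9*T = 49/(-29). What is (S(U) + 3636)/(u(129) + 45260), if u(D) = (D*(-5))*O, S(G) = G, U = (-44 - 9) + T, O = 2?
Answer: 935027/11476170 ≈ 0.081475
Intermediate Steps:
T = -136/261 (T = -⅓ + (49/(-29))/9 = -⅓ + (49*(-1/29))/9 = -⅓ + (⅑)*(-49/29) = -⅓ - 49/261 = -136/261 ≈ -0.52107)
U = -13969/261 (U = (-44 - 9) - 136/261 = -53 - 136/261 = -13969/261 ≈ -53.521)
u(D) = -10*D (u(D) = (D*(-5))*2 = -5*D*2 = -10*D)
(S(U) + 3636)/(u(129) + 45260) = (-13969/261 + 3636)/(-10*129 + 45260) = 935027/(261*(-1290 + 45260)) = (935027/261)/43970 = (935027/261)*(1/43970) = 935027/11476170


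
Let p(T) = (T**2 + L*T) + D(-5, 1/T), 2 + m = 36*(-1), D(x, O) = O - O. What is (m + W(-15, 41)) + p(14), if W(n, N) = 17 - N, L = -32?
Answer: -314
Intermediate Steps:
D(x, O) = 0
m = -38 (m = -2 + 36*(-1) = -2 - 36 = -38)
p(T) = T**2 - 32*T (p(T) = (T**2 - 32*T) + 0 = T**2 - 32*T)
(m + W(-15, 41)) + p(14) = (-38 + (17 - 1*41)) + 14*(-32 + 14) = (-38 + (17 - 41)) + 14*(-18) = (-38 - 24) - 252 = -62 - 252 = -314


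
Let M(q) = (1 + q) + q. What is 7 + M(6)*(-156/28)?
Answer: -458/7 ≈ -65.429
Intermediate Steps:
M(q) = 1 + 2*q
7 + M(6)*(-156/28) = 7 + (1 + 2*6)*(-156/28) = 7 + (1 + 12)*(-156*1/28) = 7 + 13*(-39/7) = 7 - 507/7 = -458/7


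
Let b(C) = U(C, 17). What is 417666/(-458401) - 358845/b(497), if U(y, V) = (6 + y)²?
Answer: -270168163839/115979578609 ≈ -2.3294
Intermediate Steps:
b(C) = (6 + C)²
417666/(-458401) - 358845/b(497) = 417666/(-458401) - 358845/(6 + 497)² = 417666*(-1/458401) - 358845/(503²) = -417666/458401 - 358845/253009 = -270168163839/115979578609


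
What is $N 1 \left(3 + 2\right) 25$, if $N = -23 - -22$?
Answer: $-125$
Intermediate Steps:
$N = -1$ ($N = -23 + 22 = -1$)
$N 1 \left(3 + 2\right) 25 = - 1 \left(3 + 2\right) 25 = - 1 \cdot 5 \cdot 25 = \left(-1\right) 5 \cdot 25 = \left(-5\right) 25 = -125$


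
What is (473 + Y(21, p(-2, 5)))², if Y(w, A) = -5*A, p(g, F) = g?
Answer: 233289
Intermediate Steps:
(473 + Y(21, p(-2, 5)))² = (473 - 5*(-2))² = (473 + 10)² = 483² = 233289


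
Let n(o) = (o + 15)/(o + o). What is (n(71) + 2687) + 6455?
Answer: 649125/71 ≈ 9142.6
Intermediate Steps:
n(o) = (15 + o)/(2*o) (n(o) = (15 + o)/((2*o)) = (15 + o)*(1/(2*o)) = (15 + o)/(2*o))
(n(71) + 2687) + 6455 = ((½)*(15 + 71)/71 + 2687) + 6455 = ((½)*(1/71)*86 + 2687) + 6455 = (43/71 + 2687) + 6455 = 190820/71 + 6455 = 649125/71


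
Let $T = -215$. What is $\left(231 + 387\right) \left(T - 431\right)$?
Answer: $-399228$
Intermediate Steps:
$\left(231 + 387\right) \left(T - 431\right) = \left(231 + 387\right) \left(-215 - 431\right) = 618 \left(-646\right) = -399228$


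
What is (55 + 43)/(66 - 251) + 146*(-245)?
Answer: -6617548/185 ≈ -35771.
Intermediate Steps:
(55 + 43)/(66 - 251) + 146*(-245) = 98/(-185) - 35770 = 98*(-1/185) - 35770 = -98/185 - 35770 = -6617548/185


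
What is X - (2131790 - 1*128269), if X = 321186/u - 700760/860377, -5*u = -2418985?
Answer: -43892699692985313/21907779551 ≈ -2.0035e+6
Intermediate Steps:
u = 483797 (u = -⅕*(-2418985) = 483797)
X = -3299186242/21907779551 (X = 321186/483797 - 700760/860377 = -3299186242/21907779551 ≈ -0.15059)
X - (2131790 - 1*128269) = -3299186242/21907779551 - (2131790 - 1*128269) = -3299186242/21907779551 - (2131790 - 128269) = -3299186242/21907779551 - 1*2003521 = -3299186242/21907779551 - 2003521 = -43892699692985313/21907779551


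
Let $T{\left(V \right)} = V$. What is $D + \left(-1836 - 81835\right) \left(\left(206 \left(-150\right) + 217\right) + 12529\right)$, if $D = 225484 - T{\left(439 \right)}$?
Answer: $1519188379$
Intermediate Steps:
$D = 225045$ ($D = 225484 - 439 = 225045$)
$D + \left(-1836 - 81835\right) \left(\left(206 \left(-150\right) + 217\right) + 12529\right) = 225045 + \left(-1836 - 81835\right) \left(\left(206 \left(-150\right) + 217\right) + 12529\right) = 225045 - 83671 \left(\left(-30900 + 217\right) + 12529\right) = 225045 - 83671 \left(-30683 + 12529\right) = 225045 - -1518963334 = 225045 + 1518963334 = 1519188379$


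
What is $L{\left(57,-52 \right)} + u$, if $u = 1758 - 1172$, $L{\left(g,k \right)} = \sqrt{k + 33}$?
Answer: $586 + i \sqrt{19} \approx 586.0 + 4.3589 i$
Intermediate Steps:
$L{\left(g,k \right)} = \sqrt{33 + k}$
$u = 586$
$L{\left(57,-52 \right)} + u = \sqrt{33 - 52} + 586 = \sqrt{-19} + 586 = i \sqrt{19} + 586 = 586 + i \sqrt{19}$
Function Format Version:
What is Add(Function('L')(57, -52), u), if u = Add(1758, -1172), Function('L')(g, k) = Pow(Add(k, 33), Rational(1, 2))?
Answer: Add(586, Mul(I, Pow(19, Rational(1, 2)))) ≈ Add(586.00, Mul(4.3589, I))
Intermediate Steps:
Function('L')(g, k) = Pow(Add(33, k), Rational(1, 2))
u = 586
Add(Function('L')(57, -52), u) = Add(Pow(Add(33, -52), Rational(1, 2)), 586) = Add(Pow(-19, Rational(1, 2)), 586) = Add(Mul(I, Pow(19, Rational(1, 2))), 586) = Add(586, Mul(I, Pow(19, Rational(1, 2))))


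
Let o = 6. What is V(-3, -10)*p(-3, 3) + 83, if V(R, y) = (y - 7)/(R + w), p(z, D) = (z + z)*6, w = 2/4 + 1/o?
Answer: -1255/7 ≈ -179.29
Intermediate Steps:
w = ⅔ (w = 2/4 + 1/6 = 2*(¼) + 1*(⅙) = ½ + ⅙ = ⅔ ≈ 0.66667)
p(z, D) = 12*z (p(z, D) = (2*z)*6 = 12*z)
V(R, y) = (-7 + y)/(⅔ + R) (V(R, y) = (y - 7)/(R + ⅔) = (-7 + y)/(⅔ + R))
V(-3, -10)*p(-3, 3) + 83 = (3*(-7 - 10)/(2 + 3*(-3)))*(12*(-3)) + 83 = (3*(-17)/(2 - 9))*(-36) + 83 = (3*(-17)/(-7))*(-36) + 83 = (3*(-⅐)*(-17))*(-36) + 83 = (51/7)*(-36) + 83 = -1836/7 + 83 = -1255/7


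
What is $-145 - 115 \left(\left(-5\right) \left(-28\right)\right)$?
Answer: $-16245$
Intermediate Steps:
$-145 - 115 \left(\left(-5\right) \left(-28\right)\right) = -145 - 16100 = -16245$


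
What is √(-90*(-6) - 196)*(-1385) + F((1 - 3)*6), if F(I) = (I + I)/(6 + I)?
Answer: 4 - 2770*√86 ≈ -25684.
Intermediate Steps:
F(I) = 2*I/(6 + I) (F(I) = (2*I)/(6 + I) = 2*I/(6 + I))
√(-90*(-6) - 196)*(-1385) + F((1 - 3)*6) = √(-90*(-6) - 196)*(-1385) + 2*((1 - 3)*6)/(6 + (1 - 3)*6) = √(540 - 196)*(-1385) + 2*(-2*6)/(6 - 2*6) = √344*(-1385) + 2*(-12)/(6 - 12) = (2*√86)*(-1385) + 2*(-12)/(-6) = -2770*√86 + 2*(-12)*(-⅙) = -2770*√86 + 4 = 4 - 2770*√86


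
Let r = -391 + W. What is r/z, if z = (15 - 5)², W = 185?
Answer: -103/50 ≈ -2.0600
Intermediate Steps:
z = 100 (z = 10² = 100)
r = -206 (r = -391 + 185 = -206)
r/z = -206/100 = -206*1/100 = -103/50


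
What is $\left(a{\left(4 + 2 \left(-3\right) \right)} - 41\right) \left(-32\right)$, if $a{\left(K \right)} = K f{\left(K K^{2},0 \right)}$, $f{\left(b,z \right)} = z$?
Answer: $1312$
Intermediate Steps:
$a{\left(K \right)} = 0$ ($a{\left(K \right)} = K 0 = 0$)
$\left(a{\left(4 + 2 \left(-3\right) \right)} - 41\right) \left(-32\right) = \left(0 - 41\right) \left(-32\right) = \left(-41\right) \left(-32\right) = 1312$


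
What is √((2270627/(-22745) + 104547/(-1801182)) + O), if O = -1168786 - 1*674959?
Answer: I*√343849939959984342446291290/13655961530 ≈ 1357.9*I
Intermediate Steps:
O = -1843745 (O = -1168786 - 674959 = -1843745)
√((2270627/(-22745) + 104547/(-1801182)) + O) = √((2270627/(-22745) + 104547/(-1801182)) - 1843745) = √((2270627*(-1/22745) + 104547*(-1/1801182)) - 1843745) = √((-2270627/22745 - 34849/600394) - 1843745) = √(-1364063467543/13655961530 - 1843745) = √(-25179474854597393/13655961530) = I*√343849939959984342446291290/13655961530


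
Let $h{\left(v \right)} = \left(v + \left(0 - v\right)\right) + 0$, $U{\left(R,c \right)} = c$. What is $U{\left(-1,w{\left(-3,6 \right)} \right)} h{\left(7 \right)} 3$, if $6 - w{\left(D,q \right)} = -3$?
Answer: $0$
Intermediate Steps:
$w{\left(D,q \right)} = 9$ ($w{\left(D,q \right)} = 6 - -3 = 6 + 3 = 9$)
$h{\left(v \right)} = 0$ ($h{\left(v \right)} = \left(v - v\right) + 0 = 0 + 0 = 0$)
$U{\left(-1,w{\left(-3,6 \right)} \right)} h{\left(7 \right)} 3 = 9 \cdot 0 \cdot 3 = 0 \cdot 3 = 0$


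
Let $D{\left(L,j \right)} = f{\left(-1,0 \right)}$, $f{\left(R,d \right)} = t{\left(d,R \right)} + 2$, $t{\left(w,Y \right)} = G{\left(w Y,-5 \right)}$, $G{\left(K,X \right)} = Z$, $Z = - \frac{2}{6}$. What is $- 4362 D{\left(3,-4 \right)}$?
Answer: $-7270$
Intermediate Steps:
$Z = - \frac{1}{3}$ ($Z = \left(-2\right) \frac{1}{6} = - \frac{1}{3} \approx -0.33333$)
$G{\left(K,X \right)} = - \frac{1}{3}$
$t{\left(w,Y \right)} = - \frac{1}{3}$
$f{\left(R,d \right)} = \frac{5}{3}$ ($f{\left(R,d \right)} = - \frac{1}{3} + 2 = \frac{5}{3}$)
$D{\left(L,j \right)} = \frac{5}{3}$
$- 4362 D{\left(3,-4 \right)} = \left(-4362\right) \frac{5}{3} = -7270$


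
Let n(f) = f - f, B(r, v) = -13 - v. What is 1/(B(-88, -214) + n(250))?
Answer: 1/201 ≈ 0.0049751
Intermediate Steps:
n(f) = 0
1/(B(-88, -214) + n(250)) = 1/((-13 - 1*(-214)) + 0) = 1/((-13 + 214) + 0) = 1/(201 + 0) = 1/201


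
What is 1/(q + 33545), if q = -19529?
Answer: 1/14016 ≈ 7.1347e-5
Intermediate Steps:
1/(q + 33545) = 1/(-19529 + 33545) = 1/14016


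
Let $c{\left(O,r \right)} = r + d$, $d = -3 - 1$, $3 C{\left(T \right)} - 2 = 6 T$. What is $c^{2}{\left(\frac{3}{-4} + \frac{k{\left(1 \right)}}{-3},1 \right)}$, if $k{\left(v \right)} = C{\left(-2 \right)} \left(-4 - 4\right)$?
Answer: $9$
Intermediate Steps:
$C{\left(T \right)} = \frac{2}{3} + 2 T$ ($C{\left(T \right)} = \frac{2}{3} + \frac{6 T}{3} = \frac{2}{3} + 2 T$)
$k{\left(v \right)} = \frac{80}{3}$ ($k{\left(v \right)} = \left(\frac{2}{3} + 2 \left(-2\right)\right) \left(-4 - 4\right) = \left(\frac{2}{3} - 4\right) \left(-8\right) = \left(- \frac{10}{3}\right) \left(-8\right) = \frac{80}{3}$)
$d = -4$ ($d = -3 - 1 = -4$)
$c{\left(O,r \right)} = -4 + r$ ($c{\left(O,r \right)} = r - 4 = -4 + r$)
$c^{2}{\left(\frac{3}{-4} + \frac{k{\left(1 \right)}}{-3},1 \right)} = \left(-4 + 1\right)^{2} = \left(-3\right)^{2} = 9$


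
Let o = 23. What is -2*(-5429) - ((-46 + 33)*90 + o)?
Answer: 12005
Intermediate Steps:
-2*(-5429) - ((-46 + 33)*90 + o) = -2*(-5429) - ((-46 + 33)*90 + 23) = 10858 - (-13*90 + 23) = 10858 - (-1170 + 23) = 10858 - 1*(-1147) = 10858 + 1147 = 12005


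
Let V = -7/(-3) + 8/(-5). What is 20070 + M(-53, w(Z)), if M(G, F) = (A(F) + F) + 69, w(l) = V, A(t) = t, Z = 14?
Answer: 302107/15 ≈ 20140.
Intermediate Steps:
V = 11/15 (V = -7*(-1/3) + 8*(-1/5) = 7/3 - 8/5 = 11/15 ≈ 0.73333)
w(l) = 11/15
M(G, F) = 69 + 2*F (M(G, F) = (F + F) + 69 = 2*F + 69 = 69 + 2*F)
20070 + M(-53, w(Z)) = 20070 + (69 + 2*(11/15)) = 20070 + (69 + 22/15) = 20070 + 1057/15 = 302107/15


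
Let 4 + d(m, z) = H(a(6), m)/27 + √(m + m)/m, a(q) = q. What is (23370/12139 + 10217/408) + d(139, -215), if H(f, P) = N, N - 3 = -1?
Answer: 60413899/2622024 + √278/139 ≈ 23.161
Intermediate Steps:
N = 2 (N = 3 - 1 = 2)
H(f, P) = 2
d(m, z) = -106/27 + √2/√m (d(m, z) = -4 + (2/27 + √(m + m)/m) = -4 + (2*(1/27) + √(2*m)/m) = -4 + (2/27 + (√2*√m)/m) = -4 + (2/27 + √2/√m) = -106/27 + √2/√m)
(23370/12139 + 10217/408) + d(139, -215) = (23370/12139 + 10217/408) + (-106/27 + √2/√139) = (23370*(1/12139) + 10217*(1/408)) + (-106/27 + √2*(√139/139)) = (23370/12139 + 601/24) + (-106/27 + √278/139) = 7856419/291336 + (-106/27 + √278/139) = 60413899/2622024 + √278/139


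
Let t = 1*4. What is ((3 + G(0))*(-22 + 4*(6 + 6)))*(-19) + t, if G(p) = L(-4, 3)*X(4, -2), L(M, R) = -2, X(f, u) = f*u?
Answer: -9382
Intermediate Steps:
t = 4
G(p) = 16 (G(p) = -8*(-2) = -2*(-8) = 16)
((3 + G(0))*(-22 + 4*(6 + 6)))*(-19) + t = ((3 + 16)*(-22 + 4*(6 + 6)))*(-19) + 4 = (19*(-22 + 4*12))*(-19) + 4 = (19*(-22 + 48))*(-19) + 4 = (19*26)*(-19) + 4 = 494*(-19) + 4 = -9386 + 4 = -9382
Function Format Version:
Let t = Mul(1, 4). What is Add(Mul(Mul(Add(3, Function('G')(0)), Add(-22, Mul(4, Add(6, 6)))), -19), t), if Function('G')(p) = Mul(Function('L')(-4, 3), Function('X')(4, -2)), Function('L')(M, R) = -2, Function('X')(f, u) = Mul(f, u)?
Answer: -9382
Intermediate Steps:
t = 4
Function('G')(p) = 16 (Function('G')(p) = Mul(-2, Mul(4, -2)) = Mul(-2, -8) = 16)
Add(Mul(Mul(Add(3, Function('G')(0)), Add(-22, Mul(4, Add(6, 6)))), -19), t) = Add(Mul(Mul(Add(3, 16), Add(-22, Mul(4, Add(6, 6)))), -19), 4) = Add(Mul(Mul(19, Add(-22, Mul(4, 12))), -19), 4) = Add(Mul(Mul(19, Add(-22, 48)), -19), 4) = Add(Mul(Mul(19, 26), -19), 4) = Add(Mul(494, -19), 4) = Add(-9386, 4) = -9382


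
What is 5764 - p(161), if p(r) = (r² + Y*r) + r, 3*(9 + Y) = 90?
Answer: -23699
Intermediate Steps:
Y = 21 (Y = -9 + (⅓)*90 = -9 + 30 = 21)
p(r) = r² + 22*r (p(r) = (r² + 21*r) + r = r² + 22*r)
5764 - p(161) = 5764 - 161*(22 + 161) = 5764 - 161*183 = 5764 - 1*29463 = 5764 - 29463 = -23699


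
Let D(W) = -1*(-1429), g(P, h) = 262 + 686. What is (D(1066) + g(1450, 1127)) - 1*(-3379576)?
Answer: 3381953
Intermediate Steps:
g(P, h) = 948
D(W) = 1429
(D(1066) + g(1450, 1127)) - 1*(-3379576) = (1429 + 948) - 1*(-3379576) = 2377 + 3379576 = 3381953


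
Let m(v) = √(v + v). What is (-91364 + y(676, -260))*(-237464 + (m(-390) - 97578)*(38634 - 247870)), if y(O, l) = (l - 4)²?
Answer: -442386735910592 + 9067451296*I*√195 ≈ -4.4239e+14 + 1.2662e+11*I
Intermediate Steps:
m(v) = √2*√v (m(v) = √(2*v) = √2*√v)
y(O, l) = (-4 + l)²
(-91364 + y(676, -260))*(-237464 + (m(-390) - 97578)*(38634 - 247870)) = (-91364 + (-4 - 260)²)*(-237464 + (√2*√(-390) - 97578)*(38634 - 247870)) = (-91364 + (-264)²)*(-237464 + (√2*(I*√390) - 97578)*(-209236)) = (-91364 + 69696)*(-237464 + (2*I*√195 - 97578)*(-209236)) = -21668*(-237464 + (-97578 + 2*I*√195)*(-209236)) = -21668*(-237464 + (20416830408 - 418472*I*√195)) = -21668*(20416592944 - 418472*I*√195) = -442386735910592 + 9067451296*I*√195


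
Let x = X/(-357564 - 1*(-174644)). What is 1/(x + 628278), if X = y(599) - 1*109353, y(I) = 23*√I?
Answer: 10511014992994980/6603845761450413820949 + 2103580*√599/6603845761450413820949 ≈ 1.5917e-6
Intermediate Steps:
X = -109353 + 23*√599 (X = 23*√599 - 1*109353 = 23*√599 - 109353 = -109353 + 23*√599 ≈ -1.0879e+5)
x = 109353/182920 - 23*√599/182920 (x = (-109353 + 23*√599)/(-357564 - 1*(-174644)) = (-109353 + 23*√599)/(-357564 + 174644) = (-109353 + 23*√599)/(-182920) = (-109353 + 23*√599)*(-1/182920) = 109353/182920 - 23*√599/182920 ≈ 0.59474)
1/(x + 628278) = 1/((109353/182920 - 23*√599/182920) + 628278) = 1/(114924721113/182920 - 23*√599/182920)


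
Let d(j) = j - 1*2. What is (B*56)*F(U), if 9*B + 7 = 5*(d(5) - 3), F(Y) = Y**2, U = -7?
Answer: -19208/9 ≈ -2134.2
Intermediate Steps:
d(j) = -2 + j (d(j) = j - 2 = -2 + j)
B = -7/9 (B = -7/9 + (5*((-2 + 5) - 3))/9 = -7/9 + (5*(3 - 3))/9 = -7/9 + (5*0)/9 = -7/9 + (1/9)*0 = -7/9 + 0 = -7/9 ≈ -0.77778)
(B*56)*F(U) = -7/9*56*(-7)**2 = -392/9*49 = -19208/9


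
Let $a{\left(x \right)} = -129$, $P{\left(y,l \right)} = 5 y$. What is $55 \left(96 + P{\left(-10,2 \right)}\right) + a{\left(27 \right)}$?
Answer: $2401$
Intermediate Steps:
$55 \left(96 + P{\left(-10,2 \right)}\right) + a{\left(27 \right)} = 55 \left(96 + 5 \left(-10\right)\right) - 129 = 55 \left(96 - 50\right) - 129 = 55 \cdot 46 - 129 = 2530 - 129 = 2401$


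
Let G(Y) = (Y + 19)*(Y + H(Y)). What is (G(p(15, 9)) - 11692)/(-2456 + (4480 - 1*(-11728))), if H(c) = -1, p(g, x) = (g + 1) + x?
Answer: -2659/3438 ≈ -0.77341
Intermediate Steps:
p(g, x) = 1 + g + x (p(g, x) = (1 + g) + x = 1 + g + x)
G(Y) = (-1 + Y)*(19 + Y) (G(Y) = (Y + 19)*(Y - 1) = (19 + Y)*(-1 + Y) = (-1 + Y)*(19 + Y))
(G(p(15, 9)) - 11692)/(-2456 + (4480 - 1*(-11728))) = ((-19 + (1 + 15 + 9)**2 + 18*(1 + 15 + 9)) - 11692)/(-2456 + (4480 - 1*(-11728))) = ((-19 + 25**2 + 18*25) - 11692)/(-2456 + (4480 + 11728)) = ((-19 + 625 + 450) - 11692)/(-2456 + 16208) = (1056 - 11692)/13752 = -10636*1/13752 = -2659/3438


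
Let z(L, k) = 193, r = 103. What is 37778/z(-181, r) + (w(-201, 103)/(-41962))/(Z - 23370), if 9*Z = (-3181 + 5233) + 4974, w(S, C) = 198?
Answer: 53714286990745/274415198744 ≈ 195.74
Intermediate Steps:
Z = 2342/3 (Z = ((-3181 + 5233) + 4974)/9 = (2052 + 4974)/9 = (⅑)*7026 = 2342/3 ≈ 780.67)
37778/z(-181, r) + (w(-201, 103)/(-41962))/(Z - 23370) = 37778/193 + (198/(-41962))/(2342/3 - 23370) = 37778*(1/193) + (198*(-1/41962))/(-67768/3) = 37778/193 - 99/20981*(-3/67768) = 37778/193 + 297/1421840408 = 53714286990745/274415198744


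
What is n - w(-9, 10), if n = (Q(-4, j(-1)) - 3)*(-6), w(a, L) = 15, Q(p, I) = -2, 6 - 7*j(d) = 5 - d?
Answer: 15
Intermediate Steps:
j(d) = ⅐ + d/7 (j(d) = 6/7 - (5 - d)/7 = 6/7 + (-5/7 + d/7) = ⅐ + d/7)
n = 30 (n = (-2 - 3)*(-6) = -5*(-6) = 30)
n - w(-9, 10) = 30 - 1*15 = 30 - 15 = 15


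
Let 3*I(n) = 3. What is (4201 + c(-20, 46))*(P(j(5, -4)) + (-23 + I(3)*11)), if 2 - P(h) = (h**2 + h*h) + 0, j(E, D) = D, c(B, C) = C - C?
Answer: -176442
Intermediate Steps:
I(n) = 1 (I(n) = (1/3)*3 = 1)
c(B, C) = 0
P(h) = 2 - 2*h**2 (P(h) = 2 - ((h**2 + h*h) + 0) = 2 - ((h**2 + h**2) + 0) = 2 - (2*h**2 + 0) = 2 - 2*h**2)
(4201 + c(-20, 46))*(P(j(5, -4)) + (-23 + I(3)*11)) = (4201 + 0)*((2 - 2*(-4)**2) + (-23 + 1*11)) = 4201*((2 - 2*16) + (-23 + 11)) = 4201*((2 - 32) - 12) = 4201*(-30 - 12) = 4201*(-42) = -176442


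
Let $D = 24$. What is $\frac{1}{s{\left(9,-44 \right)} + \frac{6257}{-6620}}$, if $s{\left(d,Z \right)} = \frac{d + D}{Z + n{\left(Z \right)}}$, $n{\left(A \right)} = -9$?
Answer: $- \frac{350860}{550081} \approx -0.63783$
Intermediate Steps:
$s{\left(d,Z \right)} = \frac{24 + d}{-9 + Z}$ ($s{\left(d,Z \right)} = \frac{d + 24}{Z - 9} = \frac{24 + d}{-9 + Z}$)
$\frac{1}{s{\left(9,-44 \right)} + \frac{6257}{-6620}} = \frac{1}{\frac{24 + 9}{-9 - 44} + \frac{6257}{-6620}} = \frac{1}{\frac{1}{-53} \cdot 33 + 6257 \left(- \frac{1}{6620}\right)} = \frac{1}{\left(- \frac{1}{53}\right) 33 - \frac{6257}{6620}} = \frac{1}{- \frac{33}{53} - \frac{6257}{6620}} = \frac{1}{- \frac{550081}{350860}} = - \frac{350860}{550081}$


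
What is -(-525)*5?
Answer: 2625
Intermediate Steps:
-(-525)*5 = -5*(-525) = 2625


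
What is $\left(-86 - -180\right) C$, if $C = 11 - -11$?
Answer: $2068$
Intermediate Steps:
$C = 22$ ($C = 11 + 11 = 22$)
$\left(-86 - -180\right) C = \left(-86 - -180\right) 22 = \left(-86 + 180\right) 22 = 94 \cdot 22 = 2068$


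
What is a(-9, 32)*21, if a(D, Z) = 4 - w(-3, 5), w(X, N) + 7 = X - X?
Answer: 231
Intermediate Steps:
w(X, N) = -7 (w(X, N) = -7 + (X - X) = -7 + 0 = -7)
a(D, Z) = 11 (a(D, Z) = 4 - 1*(-7) = 4 + 7 = 11)
a(-9, 32)*21 = 11*21 = 231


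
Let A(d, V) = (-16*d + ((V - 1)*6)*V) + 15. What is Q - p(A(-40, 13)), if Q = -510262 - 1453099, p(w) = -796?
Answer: -1962565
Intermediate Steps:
A(d, V) = 15 - 16*d + V*(-6 + 6*V) (A(d, V) = (-16*d + ((-1 + V)*6)*V) + 15 = (-16*d + (-6 + 6*V)*V) + 15 = (-16*d + V*(-6 + 6*V)) + 15 = 15 - 16*d + V*(-6 + 6*V))
Q = -1963361
Q - p(A(-40, 13)) = -1963361 - 1*(-796) = -1963361 + 796 = -1962565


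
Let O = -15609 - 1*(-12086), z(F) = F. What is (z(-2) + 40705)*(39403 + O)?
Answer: 1460423640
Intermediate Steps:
O = -3523 (O = -15609 + 12086 = -3523)
(z(-2) + 40705)*(39403 + O) = (-2 + 40705)*(39403 - 3523) = 40703*35880 = 1460423640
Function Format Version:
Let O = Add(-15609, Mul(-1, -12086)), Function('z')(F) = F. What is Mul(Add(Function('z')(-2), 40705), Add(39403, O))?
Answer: 1460423640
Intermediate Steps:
O = -3523 (O = Add(-15609, 12086) = -3523)
Mul(Add(Function('z')(-2), 40705), Add(39403, O)) = Mul(Add(-2, 40705), Add(39403, -3523)) = Mul(40703, 35880) = 1460423640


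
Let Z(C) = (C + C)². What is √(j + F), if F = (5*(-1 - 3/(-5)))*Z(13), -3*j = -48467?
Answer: √133233/3 ≈ 121.67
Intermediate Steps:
j = 48467/3 (j = -⅓*(-48467) = 48467/3 ≈ 16156.)
Z(C) = 4*C² (Z(C) = (2*C)² = 4*C²)
F = -1352 (F = (5*(-1 - 3/(-5)))*(4*13²) = (5*(-1 - 3*(-⅕)))*(4*169) = (5*(-1 + ⅗))*676 = (5*(-⅖))*676 = -2*676 = -1352)
√(j + F) = √(48467/3 - 1352) = √(44411/3) = √133233/3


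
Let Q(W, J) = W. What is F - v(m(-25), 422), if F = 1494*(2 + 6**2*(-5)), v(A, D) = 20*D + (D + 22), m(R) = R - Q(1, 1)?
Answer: -274816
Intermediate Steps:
m(R) = -1 + R (m(R) = R - 1*1 = R - 1 = -1 + R)
v(A, D) = 22 + 21*D (v(A, D) = 20*D + (22 + D) = 22 + 21*D)
F = -265932 (F = 1494*(2 + 36*(-5)) = 1494*(2 - 180) = 1494*(-178) = -265932)
F - v(m(-25), 422) = -265932 - (22 + 21*422) = -265932 - (22 + 8862) = -265932 - 1*8884 = -265932 - 8884 = -274816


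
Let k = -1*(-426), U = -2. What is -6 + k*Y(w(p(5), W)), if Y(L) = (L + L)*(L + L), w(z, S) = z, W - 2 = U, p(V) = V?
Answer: 42594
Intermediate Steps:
W = 0 (W = 2 - 2 = 0)
Y(L) = 4*L² (Y(L) = (2*L)*(2*L) = 4*L²)
k = 426
-6 + k*Y(w(p(5), W)) = -6 + 426*(4*5²) = -6 + 426*(4*25) = -6 + 426*100 = -6 + 42600 = 42594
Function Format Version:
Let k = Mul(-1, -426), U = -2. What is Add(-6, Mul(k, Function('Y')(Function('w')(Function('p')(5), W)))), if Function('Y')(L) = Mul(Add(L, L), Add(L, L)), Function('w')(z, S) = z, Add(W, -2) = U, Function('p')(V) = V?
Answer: 42594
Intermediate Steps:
W = 0 (W = Add(2, -2) = 0)
Function('Y')(L) = Mul(4, Pow(L, 2)) (Function('Y')(L) = Mul(Mul(2, L), Mul(2, L)) = Mul(4, Pow(L, 2)))
k = 426
Add(-6, Mul(k, Function('Y')(Function('w')(Function('p')(5), W)))) = Add(-6, Mul(426, Mul(4, Pow(5, 2)))) = Add(-6, Mul(426, Mul(4, 25))) = Add(-6, Mul(426, 100)) = Add(-6, 42600) = 42594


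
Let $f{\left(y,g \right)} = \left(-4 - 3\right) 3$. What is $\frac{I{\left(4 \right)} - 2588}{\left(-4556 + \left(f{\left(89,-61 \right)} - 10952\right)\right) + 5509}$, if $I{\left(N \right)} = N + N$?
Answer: $\frac{43}{167} \approx 0.25748$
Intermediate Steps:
$I{\left(N \right)} = 2 N$
$f{\left(y,g \right)} = -21$ ($f{\left(y,g \right)} = \left(-7\right) 3 = -21$)
$\frac{I{\left(4 \right)} - 2588}{\left(-4556 + \left(f{\left(89,-61 \right)} - 10952\right)\right) + 5509} = \frac{2 \cdot 4 - 2588}{\left(-4556 - 10973\right) + 5509} = \frac{8 - 2588}{\left(-4556 - 10973\right) + 5509} = - \frac{2580}{-15529 + 5509} = - \frac{2580}{-10020} = \left(-2580\right) \left(- \frac{1}{10020}\right) = \frac{43}{167}$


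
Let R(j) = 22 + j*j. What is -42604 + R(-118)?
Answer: -28658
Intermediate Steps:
R(j) = 22 + j²
-42604 + R(-118) = -42604 + (22 + (-118)²) = -42604 + (22 + 13924) = -42604 + 13946 = -28658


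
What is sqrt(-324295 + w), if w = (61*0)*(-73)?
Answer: I*sqrt(324295) ≈ 569.47*I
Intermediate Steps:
w = 0 (w = 0*(-73) = 0)
sqrt(-324295 + w) = sqrt(-324295 + 0) = sqrt(-324295) = I*sqrt(324295)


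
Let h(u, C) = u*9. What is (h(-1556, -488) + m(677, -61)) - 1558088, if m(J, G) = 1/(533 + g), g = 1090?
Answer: -2551505315/1623 ≈ -1.5721e+6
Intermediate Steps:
h(u, C) = 9*u
m(J, G) = 1/1623 (m(J, G) = 1/(533 + 1090) = 1/1623)
(h(-1556, -488) + m(677, -61)) - 1558088 = (9*(-1556) + 1/1623) - 1558088 = (-14004 + 1/1623) - 1558088 = -22728491/1623 - 1558088 = -2551505315/1623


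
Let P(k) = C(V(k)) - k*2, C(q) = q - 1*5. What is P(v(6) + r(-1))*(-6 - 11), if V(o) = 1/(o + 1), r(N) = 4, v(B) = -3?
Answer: 221/2 ≈ 110.50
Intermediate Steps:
V(o) = 1/(1 + o)
C(q) = -5 + q (C(q) = q - 5 = -5 + q)
P(k) = -5 + 1/(1 + k) - 2*k (P(k) = (-5 + 1/(1 + k)) - k*2 = (-5 + 1/(1 + k)) - 2*k = -5 + 1/(1 + k) - 2*k)
P(v(6) + r(-1))*(-6 - 11) = ((1 - (1 + (-3 + 4))*(5 + 2*(-3 + 4)))/(1 + (-3 + 4)))*(-6 - 11) = ((1 - (1 + 1)*(5 + 2*1))/(1 + 1))*(-17) = ((1 - 1*2*(5 + 2))/2)*(-17) = ((1 - 1*2*7)/2)*(-17) = ((1 - 14)/2)*(-17) = ((1/2)*(-13))*(-17) = -13/2*(-17) = 221/2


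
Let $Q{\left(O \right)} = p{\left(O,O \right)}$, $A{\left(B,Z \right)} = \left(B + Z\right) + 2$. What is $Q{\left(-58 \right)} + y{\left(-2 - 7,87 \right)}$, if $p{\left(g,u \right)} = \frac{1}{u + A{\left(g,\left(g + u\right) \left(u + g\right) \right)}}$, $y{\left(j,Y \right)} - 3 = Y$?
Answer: $\frac{1200781}{13342} \approx 90.0$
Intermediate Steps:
$y{\left(j,Y \right)} = 3 + Y$
$A{\left(B,Z \right)} = 2 + B + Z$
$p{\left(g,u \right)} = \frac{1}{2 + g + u + \left(g + u\right)^{2}}$ ($p{\left(g,u \right)} = \frac{1}{u + \left(2 + g + \left(g + u\right) \left(u + g\right)\right)} = \frac{1}{u + \left(2 + g + \left(g + u\right) \left(g + u\right)\right)} = \frac{1}{u + \left(2 + g + \left(g + u\right)^{2}\right)} = \frac{1}{2 + g + u + \left(g + u\right)^{2}}$)
$Q{\left(O \right)} = \frac{1}{2 + 2 O + 4 O^{2}}$ ($Q{\left(O \right)} = \frac{1}{2 + O + O + O^{2} + O^{2} + 2 O O} = \frac{1}{2 + O + O + O^{2} + O^{2} + 2 O^{2}} = \frac{1}{2 + 2 O + 4 O^{2}}$)
$Q{\left(-58 \right)} + y{\left(-2 - 7,87 \right)} = \frac{1}{2 \left(1 - 58 + 2 \left(-58\right)^{2}\right)} + \left(3 + 87\right) = \frac{1}{2 \left(1 - 58 + 2 \cdot 3364\right)} + 90 = \frac{1}{2 \left(1 - 58 + 6728\right)} + 90 = \frac{1}{2 \cdot 6671} + 90 = \frac{1}{2} \cdot \frac{1}{6671} + 90 = \frac{1}{13342} + 90 = \frac{1200781}{13342}$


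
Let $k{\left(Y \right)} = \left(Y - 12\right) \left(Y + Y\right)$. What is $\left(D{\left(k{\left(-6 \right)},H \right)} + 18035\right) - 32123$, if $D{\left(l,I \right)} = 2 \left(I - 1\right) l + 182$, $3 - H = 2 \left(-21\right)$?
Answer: $5102$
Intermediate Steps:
$k{\left(Y \right)} = 2 Y \left(-12 + Y\right)$ ($k{\left(Y \right)} = \left(-12 + Y\right) 2 Y = 2 Y \left(-12 + Y\right)$)
$H = 45$ ($H = 3 - 2 \left(-21\right) = 3 - -42 = 3 + 42 = 45$)
$D{\left(l,I \right)} = 182 + l \left(-2 + 2 I\right)$ ($D{\left(l,I \right)} = 2 \left(-1 + I\right) l + 182 = \left(-2 + 2 I\right) l + 182 = l \left(-2 + 2 I\right) + 182 = 182 + l \left(-2 + 2 I\right)$)
$\left(D{\left(k{\left(-6 \right)},H \right)} + 18035\right) - 32123 = \left(\left(182 - 2 \cdot 2 \left(-6\right) \left(-12 - 6\right) + 2 \cdot 45 \cdot 2 \left(-6\right) \left(-12 - 6\right)\right) + 18035\right) - 32123 = \left(\left(182 - 2 \cdot 2 \left(-6\right) \left(-18\right) + 2 \cdot 45 \cdot 2 \left(-6\right) \left(-18\right)\right) + 18035\right) - 32123 = \left(\left(182 - 432 + 2 \cdot 45 \cdot 216\right) + 18035\right) - 32123 = \left(\left(182 - 432 + 19440\right) + 18035\right) - 32123 = \left(19190 + 18035\right) - 32123 = 37225 - 32123 = 5102$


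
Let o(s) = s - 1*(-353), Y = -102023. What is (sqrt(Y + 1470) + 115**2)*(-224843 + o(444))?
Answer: -2963008350 - 224046*I*sqrt(100553) ≈ -2.963e+9 - 7.1045e+7*I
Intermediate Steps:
o(s) = 353 + s (o(s) = s + 353 = 353 + s)
(sqrt(Y + 1470) + 115**2)*(-224843 + o(444)) = (sqrt(-102023 + 1470) + 115**2)*(-224843 + (353 + 444)) = (sqrt(-100553) + 13225)*(-224843 + 797) = (I*sqrt(100553) + 13225)*(-224046) = (13225 + I*sqrt(100553))*(-224046) = -2963008350 - 224046*I*sqrt(100553)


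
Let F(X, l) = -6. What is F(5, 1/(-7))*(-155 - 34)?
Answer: 1134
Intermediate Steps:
F(5, 1/(-7))*(-155 - 34) = -6*(-155 - 34) = -6*(-189) = 1134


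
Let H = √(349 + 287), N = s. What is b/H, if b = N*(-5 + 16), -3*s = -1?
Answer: 11*√159/954 ≈ 0.14539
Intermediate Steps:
s = ⅓ (s = -⅓*(-1) = ⅓ ≈ 0.33333)
N = ⅓ ≈ 0.33333
b = 11/3 (b = (-5 + 16)/3 = (⅓)*11 = 11/3 ≈ 3.6667)
H = 2*√159 (H = √636 = 2*√159 ≈ 25.219)
b/H = 11/(3*((2*√159))) = 11*(√159/318)/3 = 11*√159/954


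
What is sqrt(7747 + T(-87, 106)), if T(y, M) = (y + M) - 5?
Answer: sqrt(7761) ≈ 88.097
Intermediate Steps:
T(y, M) = -5 + M + y (T(y, M) = (M + y) - 5 = -5 + M + y)
sqrt(7747 + T(-87, 106)) = sqrt(7747 + (-5 + 106 - 87)) = sqrt(7747 + 14) = sqrt(7761)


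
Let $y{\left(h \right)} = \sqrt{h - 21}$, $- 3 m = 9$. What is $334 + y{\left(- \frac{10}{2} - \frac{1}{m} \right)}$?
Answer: $334 + \frac{i \sqrt{231}}{3} \approx 334.0 + 5.0662 i$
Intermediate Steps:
$m = -3$ ($m = \left(- \frac{1}{3}\right) 9 = -3$)
$y{\left(h \right)} = \sqrt{-21 + h}$
$334 + y{\left(- \frac{10}{2} - \frac{1}{m} \right)} = 334 + \sqrt{-21 - \left(- \frac{1}{3} + 5\right)} = 334 + \sqrt{-21 - \frac{14}{3}} = 334 + \sqrt{- \frac{77}{3}} = 334 + \frac{i \sqrt{231}}{3}$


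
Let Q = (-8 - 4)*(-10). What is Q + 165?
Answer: 285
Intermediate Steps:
Q = 120 (Q = -12*(-10) = 120)
Q + 165 = 120 + 165 = 285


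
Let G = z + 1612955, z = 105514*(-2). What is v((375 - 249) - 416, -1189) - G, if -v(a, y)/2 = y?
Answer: -1399549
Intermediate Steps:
v(a, y) = -2*y
z = -211028
G = 1401927 (G = -211028 + 1612955 = 1401927)
v((375 - 249) - 416, -1189) - G = -2*(-1189) - 1*1401927 = 2378 - 1401927 = -1399549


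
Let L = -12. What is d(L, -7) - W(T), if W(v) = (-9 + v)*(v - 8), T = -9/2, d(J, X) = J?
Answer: -723/4 ≈ -180.75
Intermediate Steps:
T = -9/2 (T = -9*1/2 = -9/2 ≈ -4.5000)
W(v) = (-9 + v)*(-8 + v)
d(L, -7) - W(T) = -12 - (72 + (-9/2)**2 - 17*(-9/2)) = -12 - (72 + 81/4 + 153/2) = -12 - 1*675/4 = -12 - 675/4 = -723/4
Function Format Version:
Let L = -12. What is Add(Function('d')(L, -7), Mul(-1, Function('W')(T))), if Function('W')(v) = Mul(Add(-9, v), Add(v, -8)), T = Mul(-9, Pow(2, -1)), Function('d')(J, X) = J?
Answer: Rational(-723, 4) ≈ -180.75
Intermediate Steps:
T = Rational(-9, 2) (T = Mul(-9, Rational(1, 2)) = Rational(-9, 2) ≈ -4.5000)
Function('W')(v) = Mul(Add(-9, v), Add(-8, v))
Add(Function('d')(L, -7), Mul(-1, Function('W')(T))) = Add(-12, Mul(-1, Add(72, Pow(Rational(-9, 2), 2), Mul(-17, Rational(-9, 2))))) = Add(-12, Mul(-1, Add(72, Rational(81, 4), Rational(153, 2)))) = Add(-12, Mul(-1, Rational(675, 4))) = Add(-12, Rational(-675, 4)) = Rational(-723, 4)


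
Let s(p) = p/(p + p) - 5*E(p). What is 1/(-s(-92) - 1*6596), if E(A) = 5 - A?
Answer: -2/12223 ≈ -0.00016363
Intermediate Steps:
s(p) = -49/2 + 5*p (s(p) = p/(p + p) - 5*(5 - p) = p/((2*p)) + (-25 + 5*p) = p*(1/(2*p)) + (-25 + 5*p) = ½ + (-25 + 5*p) = -49/2 + 5*p)
1/(-s(-92) - 1*6596) = 1/(-(-49/2 + 5*(-92)) - 1*6596) = 1/(-(-49/2 - 460) - 6596) = 1/(-1*(-969/2) - 6596) = 1/(969/2 - 6596) = 1/(-12223/2) = -2/12223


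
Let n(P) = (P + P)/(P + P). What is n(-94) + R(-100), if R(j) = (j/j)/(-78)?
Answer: 77/78 ≈ 0.98718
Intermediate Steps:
R(j) = -1/78 (R(j) = 1*(-1/78) = -1/78)
n(P) = 1 (n(P) = (2*P)/((2*P)) = (2*P)*(1/(2*P)) = 1)
n(-94) + R(-100) = 1 - 1/78 = 77/78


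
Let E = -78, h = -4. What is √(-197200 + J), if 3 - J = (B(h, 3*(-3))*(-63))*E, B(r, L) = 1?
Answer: I*√202111 ≈ 449.57*I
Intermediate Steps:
J = -4911 (J = 3 - 1*(-63)*(-78) = 3 - (-63)*(-78) = 3 - 1*4914 = 3 - 4914 = -4911)
√(-197200 + J) = √(-197200 - 4911) = √(-202111) = I*√202111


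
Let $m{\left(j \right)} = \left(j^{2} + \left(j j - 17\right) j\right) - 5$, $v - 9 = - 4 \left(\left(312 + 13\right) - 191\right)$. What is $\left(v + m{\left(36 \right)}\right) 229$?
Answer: $10719032$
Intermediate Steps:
$v = -527$ ($v = 9 - 4 \left(\left(312 + 13\right) - 191\right) = 9 - 4 \left(325 - 191\right) = 9 - 536 = -527$)
$m{\left(j \right)} = -5 + j^{2} + j \left(-17 + j^{2}\right)$ ($m{\left(j \right)} = \left(j^{2} + \left(j^{2} - 17\right) j\right) + \left(-6 + 1\right) = \left(j^{2} + \left(-17 + j^{2}\right) j\right) - 5 = \left(j^{2} + j \left(-17 + j^{2}\right)\right) - 5 = -5 + j^{2} + j \left(-17 + j^{2}\right)$)
$\left(v + m{\left(36 \right)}\right) 229 = \left(-527 + \left(-5 + 36^{2} + 36^{3} - 612\right)\right) 229 = \left(-527 + \left(-5 + 1296 + 46656 - 612\right)\right) 229 = \left(-527 + 47335\right) 229 = 46808 \cdot 229 = 10719032$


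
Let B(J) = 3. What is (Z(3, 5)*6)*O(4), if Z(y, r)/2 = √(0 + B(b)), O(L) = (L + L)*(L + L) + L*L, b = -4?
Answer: 960*√3 ≈ 1662.8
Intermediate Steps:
O(L) = 5*L² (O(L) = (2*L)*(2*L) + L² = 4*L² + L² = 5*L²)
Z(y, r) = 2*√3 (Z(y, r) = 2*√(0 + 3) = 2*√3)
(Z(3, 5)*6)*O(4) = ((2*√3)*6)*(5*4²) = (12*√3)*(5*16) = (12*√3)*80 = 960*√3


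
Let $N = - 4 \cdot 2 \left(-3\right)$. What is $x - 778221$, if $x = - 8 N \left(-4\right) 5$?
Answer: $-774381$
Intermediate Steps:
$N = 24$ ($N = \left(-4\right) \left(-6\right) = 24$)
$x = 3840$ ($x = - 8 \cdot 24 \left(-4\right) 5 = \left(-8\right) \left(-96\right) 5 = 768 \cdot 5 = 3840$)
$x - 778221 = 3840 - 778221 = -774381$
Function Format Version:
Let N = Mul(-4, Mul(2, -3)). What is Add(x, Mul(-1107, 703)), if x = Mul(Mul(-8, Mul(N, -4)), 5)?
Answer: -774381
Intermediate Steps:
N = 24 (N = Mul(-4, -6) = 24)
x = 3840 (x = Mul(Mul(-8, Mul(24, -4)), 5) = Mul(Mul(-8, -96), 5) = Mul(768, 5) = 3840)
Add(x, Mul(-1107, 703)) = Add(3840, Mul(-1107, 703)) = Add(3840, -778221) = -774381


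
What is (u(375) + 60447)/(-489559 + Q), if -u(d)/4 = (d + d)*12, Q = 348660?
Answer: -24447/140899 ≈ -0.17351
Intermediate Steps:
u(d) = -96*d (u(d) = -4*(d + d)*12 = -4*2*d*12 = -96*d)
(u(375) + 60447)/(-489559 + Q) = (-96*375 + 60447)/(-489559 + 348660) = (-36000 + 60447)/(-140899) = 24447*(-1/140899) = -24447/140899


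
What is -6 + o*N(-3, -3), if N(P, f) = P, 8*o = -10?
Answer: -9/4 ≈ -2.2500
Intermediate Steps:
o = -5/4 (o = (1/8)*(-10) = -5/4 ≈ -1.2500)
-6 + o*N(-3, -3) = -6 - 5/4*(-3) = -6 + 15/4 = -9/4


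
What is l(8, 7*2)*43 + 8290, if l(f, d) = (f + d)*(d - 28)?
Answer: -4954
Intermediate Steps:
l(f, d) = (-28 + d)*(d + f) (l(f, d) = (d + f)*(-28 + d) = (-28 + d)*(d + f))
l(8, 7*2)*43 + 8290 = ((7*2)² - 196*2 - 28*8 + (7*2)*8)*43 + 8290 = (14² - 28*14 - 224 + 14*8)*43 + 8290 = (196 - 392 - 224 + 112)*43 + 8290 = -308*43 + 8290 = -13244 + 8290 = -4954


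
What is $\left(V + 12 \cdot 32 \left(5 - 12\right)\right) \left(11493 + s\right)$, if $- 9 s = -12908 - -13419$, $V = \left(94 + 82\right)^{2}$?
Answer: $\frac{2911570688}{9} \approx 3.2351 \cdot 10^{8}$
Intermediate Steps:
$V = 30976$ ($V = 176^{2} = 30976$)
$s = - \frac{511}{9}$ ($s = - \frac{-12908 - -13419}{9} = - \frac{-12908 + 13419}{9} = \left(- \frac{1}{9}\right) 511 = - \frac{511}{9} \approx -56.778$)
$\left(V + 12 \cdot 32 \left(5 - 12\right)\right) \left(11493 + s\right) = \left(30976 + 12 \cdot 32 \left(5 - 12\right)\right) \left(11493 - \frac{511}{9}\right) = \left(30976 + 384 \left(-7\right)\right) \frac{102926}{9} = \left(30976 - 2688\right) \frac{102926}{9} = 28288 \cdot \frac{102926}{9} = \frac{2911570688}{9}$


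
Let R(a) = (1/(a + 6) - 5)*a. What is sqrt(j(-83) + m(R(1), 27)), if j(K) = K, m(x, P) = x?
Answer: I*sqrt(4305)/7 ≈ 9.3732*I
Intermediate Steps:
R(a) = a*(-5 + 1/(6 + a)) (R(a) = (1/(6 + a) - 5)*a = (-5 + 1/(6 + a))*a = a*(-5 + 1/(6 + a)))
sqrt(j(-83) + m(R(1), 27)) = sqrt(-83 - 1*1*(29 + 5*1)/(6 + 1)) = sqrt(-83 - 1*1*(29 + 5)/7) = sqrt(-83 - 1*1*1/7*34) = sqrt(-83 - 34/7) = sqrt(-615/7) = I*sqrt(4305)/7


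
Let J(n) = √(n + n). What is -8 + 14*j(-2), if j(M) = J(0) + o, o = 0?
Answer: -8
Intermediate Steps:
J(n) = √2*√n (J(n) = √(2*n) = √2*√n)
j(M) = 0 (j(M) = √2*√0 + 0 = √2*0 + 0 = 0 + 0 = 0)
-8 + 14*j(-2) = -8 + 14*0 = -8 + 0 = -8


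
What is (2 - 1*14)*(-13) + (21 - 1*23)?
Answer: 154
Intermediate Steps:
(2 - 1*14)*(-13) + (21 - 1*23) = (2 - 14)*(-13) + (21 - 23) = -12*(-13) - 2 = 156 - 2 = 154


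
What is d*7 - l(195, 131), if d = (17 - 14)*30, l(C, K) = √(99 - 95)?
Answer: 628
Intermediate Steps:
l(C, K) = 2 (l(C, K) = √4 = 2)
d = 90 (d = 3*30 = 90)
d*7 - l(195, 131) = 90*7 - 1*2 = 630 - 2 = 628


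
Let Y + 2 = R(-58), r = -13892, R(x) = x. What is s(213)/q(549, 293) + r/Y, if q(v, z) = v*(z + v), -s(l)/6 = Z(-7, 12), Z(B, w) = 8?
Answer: 89190073/385215 ≈ 231.53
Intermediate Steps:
Y = -60 (Y = -2 - 58 = -60)
s(l) = -48 (s(l) = -6*8 = -48)
q(v, z) = v*(v + z)
s(213)/q(549, 293) + r/Y = -48*1/(549*(549 + 293)) - 13892/(-60) = -48/(549*842) - 13892*(-1/60) = -48/462258 + 3473/15 = -48*1/462258 + 3473/15 = -8/77043 + 3473/15 = 89190073/385215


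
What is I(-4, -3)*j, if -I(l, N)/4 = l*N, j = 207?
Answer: -9936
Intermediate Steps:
I(l, N) = -4*N*l (I(l, N) = -4*l*N = -4*N*l)
I(-4, -3)*j = -4*(-3)*(-4)*207 = -48*207 = -9936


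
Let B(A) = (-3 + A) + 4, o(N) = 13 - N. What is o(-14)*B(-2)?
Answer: -27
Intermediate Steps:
B(A) = 1 + A
o(-14)*B(-2) = (13 - 1*(-14))*(1 - 2) = (13 + 14)*(-1) = 27*(-1) = -27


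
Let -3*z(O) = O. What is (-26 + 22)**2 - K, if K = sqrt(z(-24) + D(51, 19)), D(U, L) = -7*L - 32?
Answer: 16 - I*sqrt(157) ≈ 16.0 - 12.53*I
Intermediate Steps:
D(U, L) = -32 - 7*L
z(O) = -O/3
K = I*sqrt(157) (K = sqrt(-1/3*(-24) + (-32 - 7*19)) = sqrt(8 + (-32 - 133)) = sqrt(8 - 165) = sqrt(-157) = I*sqrt(157) ≈ 12.53*I)
(-26 + 22)**2 - K = (-26 + 22)**2 - I*sqrt(157) = (-4)**2 - I*sqrt(157) = 16 - I*sqrt(157)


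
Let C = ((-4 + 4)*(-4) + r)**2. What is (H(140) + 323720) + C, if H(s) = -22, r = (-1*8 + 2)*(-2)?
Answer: 323842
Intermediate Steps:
r = 12 (r = (-8 + 2)*(-2) = -6*(-2) = 12)
C = 144 (C = ((-4 + 4)*(-4) + 12)**2 = (0*(-4) + 12)**2 = (0 + 12)**2 = 12**2 = 144)
(H(140) + 323720) + C = (-22 + 323720) + 144 = 323698 + 144 = 323842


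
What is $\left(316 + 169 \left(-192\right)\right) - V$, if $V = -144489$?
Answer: $112357$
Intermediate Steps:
$\left(316 + 169 \left(-192\right)\right) - V = \left(316 + 169 \left(-192\right)\right) - -144489 = \left(316 - 32448\right) + 144489 = -32132 + 144489 = 112357$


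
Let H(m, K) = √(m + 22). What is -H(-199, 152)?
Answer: -I*√177 ≈ -13.304*I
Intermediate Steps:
H(m, K) = √(22 + m)
-H(-199, 152) = -√(22 - 199) = -√(-177) = -I*√177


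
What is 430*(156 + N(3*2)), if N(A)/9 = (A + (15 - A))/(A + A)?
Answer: 143835/2 ≈ 71918.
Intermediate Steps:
N(A) = 135/(2*A) (N(A) = 9*((A + (15 - A))/(A + A)) = 9*(15/((2*A))) = 9*(15*(1/(2*A))) = 9*(15/(2*A)) = 135/(2*A))
430*(156 + N(3*2)) = 430*(156 + 135/(2*((3*2)))) = 430*(156 + (135/2)/6) = 430*(156 + (135/2)*(⅙)) = 430*(156 + 45/4) = 430*(669/4) = 143835/2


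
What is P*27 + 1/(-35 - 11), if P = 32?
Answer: 39743/46 ≈ 863.98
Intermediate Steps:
P*27 + 1/(-35 - 11) = 32*27 + 1/(-35 - 11) = 864 + 1/(-46) = 864 - 1/46 = 39743/46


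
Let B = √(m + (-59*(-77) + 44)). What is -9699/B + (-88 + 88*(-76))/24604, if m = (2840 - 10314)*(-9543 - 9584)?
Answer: -1694/6151 - 9699*√142959785/142959785 ≈ -1.0866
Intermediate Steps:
m = 142955198 (m = -7474*(-19127) = 142955198)
B = √142959785 (B = √(142955198 + (-59*(-77) + 44)) = √(142955198 + (4543 + 44)) = √(142955198 + 4587) = √142959785 ≈ 11957.)
-9699/B + (-88 + 88*(-76))/24604 = -9699*√142959785/142959785 + (-88 + 88*(-76))/24604 = -9699*√142959785/142959785 + (-88 - 6688)*(1/24604) = -9699*√142959785/142959785 - 6776*1/24604 = -9699*√142959785/142959785 - 1694/6151 = -1694/6151 - 9699*√142959785/142959785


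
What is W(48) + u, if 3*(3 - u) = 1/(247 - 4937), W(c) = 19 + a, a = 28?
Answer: 703501/14070 ≈ 50.000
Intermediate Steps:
W(c) = 47 (W(c) = 19 + 28 = 47)
u = 42211/14070 (u = 3 - 1/(3*(247 - 4937)) = 3 - ⅓/(-4690) = 3 - ⅓*(-1/4690) = 3 + 1/14070 = 42211/14070 ≈ 3.0001)
W(48) + u = 47 + 42211/14070 = 703501/14070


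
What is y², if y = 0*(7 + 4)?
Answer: 0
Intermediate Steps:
y = 0 (y = 0*11 = 0)
y² = 0² = 0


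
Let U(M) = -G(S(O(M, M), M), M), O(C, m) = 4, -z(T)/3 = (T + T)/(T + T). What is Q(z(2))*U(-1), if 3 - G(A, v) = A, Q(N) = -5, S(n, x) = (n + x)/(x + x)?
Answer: 45/2 ≈ 22.500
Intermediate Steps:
z(T) = -3 (z(T) = -3*(T + T)/(T + T) = -3*2*T/(2*T) = -3*2*T*1/(2*T) = -3*1 = -3)
S(n, x) = (n + x)/(2*x) (S(n, x) = (n + x)/((2*x)) = (n + x)*(1/(2*x)) = (n + x)/(2*x))
G(A, v) = 3 - A
U(M) = -3 + (4 + M)/(2*M) (U(M) = -(3 - (4 + M)/(2*M)) = -3 + (4 + M)/(2*M))
Q(z(2))*U(-1) = -5*(-5/2 + 2/(-1)) = -5*(-5/2 + 2*(-1)) = -5*(-5/2 - 2) = -5*(-9/2) = 45/2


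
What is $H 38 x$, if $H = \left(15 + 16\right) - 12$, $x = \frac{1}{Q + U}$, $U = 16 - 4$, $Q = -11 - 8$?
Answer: $- \frac{722}{7} \approx -103.14$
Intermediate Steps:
$Q = -19$ ($Q = -11 - 8 = -19$)
$U = 12$
$x = - \frac{1}{7}$ ($x = \frac{1}{-19 + 12} = \frac{1}{-7} = - \frac{1}{7} \approx -0.14286$)
$H = 19$ ($H = 31 - 12 = 19$)
$H 38 x = 19 \cdot 38 \left(- \frac{1}{7}\right) = 722 \left(- \frac{1}{7}\right) = - \frac{722}{7}$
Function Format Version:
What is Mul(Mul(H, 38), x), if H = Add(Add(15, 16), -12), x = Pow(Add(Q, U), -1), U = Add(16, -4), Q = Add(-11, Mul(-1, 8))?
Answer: Rational(-722, 7) ≈ -103.14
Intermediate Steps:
Q = -19 (Q = Add(-11, -8) = -19)
U = 12
x = Rational(-1, 7) (x = Pow(Add(-19, 12), -1) = Pow(-7, -1) = Rational(-1, 7) ≈ -0.14286)
H = 19 (H = Add(31, -12) = 19)
Mul(Mul(H, 38), x) = Mul(Mul(19, 38), Rational(-1, 7)) = Mul(722, Rational(-1, 7)) = Rational(-722, 7)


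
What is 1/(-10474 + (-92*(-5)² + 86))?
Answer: -1/12688 ≈ -7.8815e-5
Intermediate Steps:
1/(-10474 + (-92*(-5)² + 86)) = 1/(-10474 + (-92*25 + 86)) = 1/(-10474 + (-2300 + 86)) = 1/(-10474 - 2214) = 1/(-12688) = -1/12688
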